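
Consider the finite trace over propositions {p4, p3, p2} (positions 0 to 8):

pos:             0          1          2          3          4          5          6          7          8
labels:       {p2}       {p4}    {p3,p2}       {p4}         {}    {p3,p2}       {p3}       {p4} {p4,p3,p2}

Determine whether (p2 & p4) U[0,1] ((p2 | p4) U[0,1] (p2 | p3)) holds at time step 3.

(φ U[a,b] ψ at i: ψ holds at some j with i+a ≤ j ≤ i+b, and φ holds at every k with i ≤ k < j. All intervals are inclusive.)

False

Need some j in [3,4] with ((p2 | p4) U[0,1] (p2 | p3)), and (p2 & p4) at every k in [3,j-1].
  j=3: ((p2 | p4) U[0,1] (p2 | p3)) — fails.
  j=4: ((p2 | p4) U[0,1] (p2 | p3)) — fails.
No j in the window works → until fails.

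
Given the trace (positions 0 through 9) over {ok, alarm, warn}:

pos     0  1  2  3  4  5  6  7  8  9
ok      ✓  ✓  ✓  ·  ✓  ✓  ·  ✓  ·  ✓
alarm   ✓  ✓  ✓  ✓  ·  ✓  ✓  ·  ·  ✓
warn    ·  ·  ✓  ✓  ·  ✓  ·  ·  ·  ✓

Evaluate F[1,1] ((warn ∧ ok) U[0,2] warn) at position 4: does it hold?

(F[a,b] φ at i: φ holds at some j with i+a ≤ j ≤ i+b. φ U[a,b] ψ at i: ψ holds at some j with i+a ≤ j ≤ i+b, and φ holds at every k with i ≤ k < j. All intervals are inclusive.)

Holds

Check ((warn ∧ ok) U[0,2] warn) at each j in [5,5]:
  j=5: holds
Found at j=5 → formula holds.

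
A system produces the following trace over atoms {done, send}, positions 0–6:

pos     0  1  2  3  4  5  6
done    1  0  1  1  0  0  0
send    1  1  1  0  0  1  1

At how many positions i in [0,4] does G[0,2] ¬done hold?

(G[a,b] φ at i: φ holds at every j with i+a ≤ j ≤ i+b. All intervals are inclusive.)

1

Evaluate at each i in [0,4]:
  i=0: ✗ (fails at j=0)
  i=1: ✗ (fails at j=2)
  i=2: ✗ (fails at j=2)
  i=3: ✗ (fails at j=3)
  i=4: ✓ (all of [4,6])
Positions where it holds: {4} → 1.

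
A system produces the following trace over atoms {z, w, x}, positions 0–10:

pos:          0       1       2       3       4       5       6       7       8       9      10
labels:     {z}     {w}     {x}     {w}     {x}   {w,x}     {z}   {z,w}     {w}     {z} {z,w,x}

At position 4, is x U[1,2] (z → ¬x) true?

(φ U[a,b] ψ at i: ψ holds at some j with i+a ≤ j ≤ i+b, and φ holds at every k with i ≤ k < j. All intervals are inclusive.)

Need some j in [5,6] with (z → ¬x), and x at every k in [4,j-1].
  j=5: (z → ¬x) holds; x holds at every k in [4,4] → satisfied.

Yes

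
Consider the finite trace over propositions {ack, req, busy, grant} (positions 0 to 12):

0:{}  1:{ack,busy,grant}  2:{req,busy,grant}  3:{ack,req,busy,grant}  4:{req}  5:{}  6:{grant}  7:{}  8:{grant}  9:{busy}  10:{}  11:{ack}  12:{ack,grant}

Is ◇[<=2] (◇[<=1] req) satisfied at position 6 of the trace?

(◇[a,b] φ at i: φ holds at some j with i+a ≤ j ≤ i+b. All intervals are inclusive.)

False

Check ◇[<=1] req at each j in [6,8]:
  j=6: fails (none in [6,7])
  j=7: fails (none in [7,8])
  j=8: fails (none in [8,9])
No position in the window satisfies it → formula fails.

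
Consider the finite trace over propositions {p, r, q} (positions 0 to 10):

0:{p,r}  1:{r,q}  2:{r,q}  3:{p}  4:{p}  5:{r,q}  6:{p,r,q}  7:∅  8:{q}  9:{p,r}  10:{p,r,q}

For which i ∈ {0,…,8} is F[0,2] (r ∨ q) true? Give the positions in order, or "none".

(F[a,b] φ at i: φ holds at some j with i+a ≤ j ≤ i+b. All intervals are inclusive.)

Evaluate at each i in [0,8]:
  i=0: ✓ (witness j=0)
  i=1: ✓ (witness j=1)
  i=2: ✓ (witness j=2)
  i=3: ✓ (witness j=5)
  i=4: ✓ (witness j=5)
  i=5: ✓ (witness j=5)
  i=6: ✓ (witness j=6)
  i=7: ✓ (witness j=8)
  i=8: ✓ (witness j=8)

0, 1, 2, 3, 4, 5, 6, 7, 8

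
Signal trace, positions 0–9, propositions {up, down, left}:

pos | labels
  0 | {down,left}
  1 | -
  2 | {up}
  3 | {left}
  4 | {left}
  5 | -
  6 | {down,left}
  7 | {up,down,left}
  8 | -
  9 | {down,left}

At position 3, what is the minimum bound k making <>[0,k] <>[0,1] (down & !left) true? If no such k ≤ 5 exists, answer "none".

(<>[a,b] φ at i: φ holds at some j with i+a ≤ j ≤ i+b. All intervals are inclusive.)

Scan j = 3,4,… for <>[0,1] (down & !left):
  j=3: fails
  j=4: fails
  j=5: fails
  j=6: fails
  j=7: fails
  j=8: fails
No j in [3,8] satisfies it → none.

none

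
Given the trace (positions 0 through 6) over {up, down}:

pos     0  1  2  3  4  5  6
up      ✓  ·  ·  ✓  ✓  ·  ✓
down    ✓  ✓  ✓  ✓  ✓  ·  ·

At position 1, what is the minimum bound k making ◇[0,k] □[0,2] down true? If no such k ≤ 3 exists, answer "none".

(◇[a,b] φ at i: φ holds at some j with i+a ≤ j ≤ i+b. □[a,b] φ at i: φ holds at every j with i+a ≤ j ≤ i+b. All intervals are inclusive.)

0

Scan j = 1,2,… for □[0,2] down:
  j=1: holds
First hit at j=1, so smallest k = 1-1 = 0.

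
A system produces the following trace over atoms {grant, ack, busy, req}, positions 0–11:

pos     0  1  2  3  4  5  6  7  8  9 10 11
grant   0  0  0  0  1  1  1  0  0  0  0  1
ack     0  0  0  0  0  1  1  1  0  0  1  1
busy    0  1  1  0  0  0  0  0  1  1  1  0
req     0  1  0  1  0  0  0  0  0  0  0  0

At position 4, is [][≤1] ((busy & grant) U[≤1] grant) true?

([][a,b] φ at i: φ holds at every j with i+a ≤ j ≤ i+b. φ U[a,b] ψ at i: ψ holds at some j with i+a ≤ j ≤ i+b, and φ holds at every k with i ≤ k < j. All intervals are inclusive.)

True

Check ((busy & grant) U[≤1] grant) at every j in [4,5]:
  j=4: holds
  j=5: holds
All positions satisfy it → formula holds.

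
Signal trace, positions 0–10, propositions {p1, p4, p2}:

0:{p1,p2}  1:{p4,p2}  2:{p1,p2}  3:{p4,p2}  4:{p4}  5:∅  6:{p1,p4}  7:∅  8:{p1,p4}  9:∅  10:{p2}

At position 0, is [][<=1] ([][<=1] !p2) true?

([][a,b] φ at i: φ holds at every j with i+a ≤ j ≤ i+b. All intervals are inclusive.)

Check [][<=1] !p2 at every j in [0,1]:
  j=0: fails at 0
  j=1: fails at 1
Fails at j=0 → formula fails.

No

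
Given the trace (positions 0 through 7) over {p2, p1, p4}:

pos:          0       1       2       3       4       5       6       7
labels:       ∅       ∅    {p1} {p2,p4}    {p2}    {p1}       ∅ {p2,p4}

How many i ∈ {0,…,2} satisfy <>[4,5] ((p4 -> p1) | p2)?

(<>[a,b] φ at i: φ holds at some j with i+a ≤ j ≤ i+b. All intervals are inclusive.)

Evaluate at each i in [0,2]:
  i=0: ✓ (witness j=4)
  i=1: ✓ (witness j=5)
  i=2: ✓ (witness j=6)
Positions where it holds: {0, 1, 2} → 3.

3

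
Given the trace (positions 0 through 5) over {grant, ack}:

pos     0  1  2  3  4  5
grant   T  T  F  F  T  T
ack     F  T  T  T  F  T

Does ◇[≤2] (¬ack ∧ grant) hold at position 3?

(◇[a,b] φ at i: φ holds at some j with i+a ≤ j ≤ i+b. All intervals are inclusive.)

Holds

Check (¬ack ∧ grant) at each j in [3,5]:
  j=3: false
  j=4: true
  j=5: false
Found at j=4 → formula holds.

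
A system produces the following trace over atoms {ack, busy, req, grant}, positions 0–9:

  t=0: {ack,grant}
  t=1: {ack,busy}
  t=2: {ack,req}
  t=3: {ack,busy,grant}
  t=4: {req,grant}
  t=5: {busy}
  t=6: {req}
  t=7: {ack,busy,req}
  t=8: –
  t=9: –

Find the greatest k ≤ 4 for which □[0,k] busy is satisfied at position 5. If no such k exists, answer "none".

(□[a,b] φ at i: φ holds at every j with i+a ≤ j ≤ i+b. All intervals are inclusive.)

busy must hold from j=5 onward; find where it first fails.
  j=5: holds
  j=6: fails
Holds on [5,5], so largest k = 0.

0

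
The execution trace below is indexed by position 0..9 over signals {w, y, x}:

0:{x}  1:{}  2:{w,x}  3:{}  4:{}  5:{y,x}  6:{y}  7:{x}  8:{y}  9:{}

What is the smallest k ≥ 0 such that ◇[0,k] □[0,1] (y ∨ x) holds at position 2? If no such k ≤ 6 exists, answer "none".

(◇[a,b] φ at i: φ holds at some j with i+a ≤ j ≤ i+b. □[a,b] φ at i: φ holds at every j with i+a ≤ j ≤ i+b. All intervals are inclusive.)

3

Scan j = 2,3,… for □[0,1] (y ∨ x):
  j=2: fails
  j=3: fails
  j=4: fails
  j=5: holds
First hit at j=5, so smallest k = 5-2 = 3.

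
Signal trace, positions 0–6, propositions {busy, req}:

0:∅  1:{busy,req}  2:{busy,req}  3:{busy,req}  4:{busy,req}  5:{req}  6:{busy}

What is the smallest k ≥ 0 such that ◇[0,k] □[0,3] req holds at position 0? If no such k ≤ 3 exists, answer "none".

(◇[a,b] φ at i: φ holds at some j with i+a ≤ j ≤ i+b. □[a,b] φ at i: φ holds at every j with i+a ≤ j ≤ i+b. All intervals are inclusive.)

1

Scan j = 0,1,… for □[0,3] req:
  j=0: fails
  j=1: holds
First hit at j=1, so smallest k = 1-0 = 1.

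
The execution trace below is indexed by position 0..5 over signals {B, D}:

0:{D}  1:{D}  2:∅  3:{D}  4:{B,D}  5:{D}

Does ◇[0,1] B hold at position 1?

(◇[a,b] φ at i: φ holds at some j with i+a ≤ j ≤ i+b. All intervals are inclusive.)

Check B at each j in [1,2]:
  j=1: false
  j=2: false
No position in the window satisfies it → formula fails.

False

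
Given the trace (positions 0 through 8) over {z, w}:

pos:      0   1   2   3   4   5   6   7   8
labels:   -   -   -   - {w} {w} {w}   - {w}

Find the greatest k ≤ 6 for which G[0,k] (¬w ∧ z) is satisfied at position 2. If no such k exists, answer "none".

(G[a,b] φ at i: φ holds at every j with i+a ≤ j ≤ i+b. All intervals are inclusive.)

none

(¬w ∧ z) must hold from j=2 onward; find where it first fails.
  j=2: fails → no k works.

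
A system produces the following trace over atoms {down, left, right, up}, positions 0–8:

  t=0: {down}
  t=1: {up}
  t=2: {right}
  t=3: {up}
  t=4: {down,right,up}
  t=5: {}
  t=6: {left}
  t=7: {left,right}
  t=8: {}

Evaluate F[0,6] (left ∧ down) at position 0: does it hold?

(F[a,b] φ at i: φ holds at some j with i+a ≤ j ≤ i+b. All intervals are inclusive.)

Does not hold

Check (left ∧ down) at each j in [0,6]:
  j=0: false
  j=1: false
  j=2: false
  j=3: false
  j=4: false
  j=5: false
  j=6: false
No position in the window satisfies it → formula fails.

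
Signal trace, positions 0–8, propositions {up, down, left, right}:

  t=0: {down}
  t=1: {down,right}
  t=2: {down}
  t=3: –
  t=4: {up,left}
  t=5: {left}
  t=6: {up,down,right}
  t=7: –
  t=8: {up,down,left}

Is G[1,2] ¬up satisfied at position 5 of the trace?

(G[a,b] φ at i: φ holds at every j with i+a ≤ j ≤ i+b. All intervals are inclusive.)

Does not hold

Check ¬up at every j in [6,7]:
  j=6: false
  j=7: true
Fails at j=6 → formula fails.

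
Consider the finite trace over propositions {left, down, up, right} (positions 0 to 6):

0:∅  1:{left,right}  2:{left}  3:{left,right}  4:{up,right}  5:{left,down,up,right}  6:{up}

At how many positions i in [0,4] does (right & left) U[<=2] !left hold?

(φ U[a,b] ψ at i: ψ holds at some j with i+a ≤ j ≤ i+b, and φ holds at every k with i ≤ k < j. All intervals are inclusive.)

Evaluate at each i in [0,4]:
  i=0: ✓ (rhs at j=0)
  i=1: ✗ (no rhs in [1,3])
  i=2: ✗ (lhs fails at k=2 before rhs at j=4)
  i=3: ✓ (rhs at j=4; lhs holds on [3,3])
  i=4: ✓ (rhs at j=4)
Positions where it holds: {0, 3, 4} → 3.

3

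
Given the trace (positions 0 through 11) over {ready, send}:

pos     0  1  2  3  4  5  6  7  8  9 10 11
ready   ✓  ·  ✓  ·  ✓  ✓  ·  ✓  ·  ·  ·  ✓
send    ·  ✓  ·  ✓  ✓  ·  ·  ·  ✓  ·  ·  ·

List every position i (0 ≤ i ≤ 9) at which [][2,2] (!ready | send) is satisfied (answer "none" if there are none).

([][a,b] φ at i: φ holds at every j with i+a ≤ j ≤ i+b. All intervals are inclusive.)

1, 2, 4, 6, 7, 8

Evaluate at each i in [0,9]:
  i=0: ✗ (fails at j=2)
  i=1: ✓ (all of [3,3])
  i=2: ✓ (all of [4,4])
  i=3: ✗ (fails at j=5)
  i=4: ✓ (all of [6,6])
  i=5: ✗ (fails at j=7)
  i=6: ✓ (all of [8,8])
  i=7: ✓ (all of [9,9])
  i=8: ✓ (all of [10,10])
  i=9: ✗ (fails at j=11)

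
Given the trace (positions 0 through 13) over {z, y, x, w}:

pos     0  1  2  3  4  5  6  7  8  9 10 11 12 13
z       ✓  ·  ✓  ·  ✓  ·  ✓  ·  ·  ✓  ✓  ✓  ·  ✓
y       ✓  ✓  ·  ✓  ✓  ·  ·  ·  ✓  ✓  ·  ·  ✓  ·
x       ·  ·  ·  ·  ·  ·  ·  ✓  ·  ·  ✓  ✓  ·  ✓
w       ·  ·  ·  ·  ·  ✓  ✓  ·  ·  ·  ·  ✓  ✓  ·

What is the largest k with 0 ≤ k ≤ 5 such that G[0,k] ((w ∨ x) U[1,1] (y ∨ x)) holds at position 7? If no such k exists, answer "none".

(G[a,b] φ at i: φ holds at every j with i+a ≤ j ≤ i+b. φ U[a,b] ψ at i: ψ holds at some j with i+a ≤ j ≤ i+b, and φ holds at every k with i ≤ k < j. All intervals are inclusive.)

0

((w ∨ x) U[1,1] (y ∨ x)) must hold from j=7 onward; find where it first fails.
  j=7: holds
  j=8: fails
Holds on [7,7], so largest k = 0.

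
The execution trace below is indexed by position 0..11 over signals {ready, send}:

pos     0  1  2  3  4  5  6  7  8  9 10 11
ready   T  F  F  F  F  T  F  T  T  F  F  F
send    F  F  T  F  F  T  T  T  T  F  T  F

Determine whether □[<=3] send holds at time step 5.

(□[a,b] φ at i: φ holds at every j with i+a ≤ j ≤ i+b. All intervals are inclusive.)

Check send at every j in [5,8]:
  j=5: true
  j=6: true
  j=7: true
  j=8: true
All positions satisfy it → formula holds.

Holds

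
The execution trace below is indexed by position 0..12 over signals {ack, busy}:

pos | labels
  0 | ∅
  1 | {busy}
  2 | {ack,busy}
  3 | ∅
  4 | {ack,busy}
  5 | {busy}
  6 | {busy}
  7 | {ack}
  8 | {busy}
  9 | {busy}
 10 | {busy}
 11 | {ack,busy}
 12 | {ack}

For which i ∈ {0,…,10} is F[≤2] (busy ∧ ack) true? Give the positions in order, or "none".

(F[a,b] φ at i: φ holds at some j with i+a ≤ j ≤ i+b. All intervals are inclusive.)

Evaluate at each i in [0,10]:
  i=0: ✓ (witness j=2)
  i=1: ✓ (witness j=2)
  i=2: ✓ (witness j=2)
  i=3: ✓ (witness j=4)
  i=4: ✓ (witness j=4)
  i=5: ✗ (none in [5,7])
  i=6: ✗ (none in [6,8])
  i=7: ✗ (none in [7,9])
  i=8: ✗ (none in [8,10])
  i=9: ✓ (witness j=11)
  i=10: ✓ (witness j=11)

0, 1, 2, 3, 4, 9, 10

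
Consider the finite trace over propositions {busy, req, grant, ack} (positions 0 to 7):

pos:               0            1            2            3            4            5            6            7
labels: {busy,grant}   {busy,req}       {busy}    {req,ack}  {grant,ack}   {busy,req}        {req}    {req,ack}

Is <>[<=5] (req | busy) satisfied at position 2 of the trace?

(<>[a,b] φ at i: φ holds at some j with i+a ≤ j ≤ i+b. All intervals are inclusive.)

Holds

Check (req | busy) at each j in [2,7]:
  j=2: true
  j=3: true
  j=4: false
  j=5: true
  j=6: true
  j=7: true
Found at j=2 → formula holds.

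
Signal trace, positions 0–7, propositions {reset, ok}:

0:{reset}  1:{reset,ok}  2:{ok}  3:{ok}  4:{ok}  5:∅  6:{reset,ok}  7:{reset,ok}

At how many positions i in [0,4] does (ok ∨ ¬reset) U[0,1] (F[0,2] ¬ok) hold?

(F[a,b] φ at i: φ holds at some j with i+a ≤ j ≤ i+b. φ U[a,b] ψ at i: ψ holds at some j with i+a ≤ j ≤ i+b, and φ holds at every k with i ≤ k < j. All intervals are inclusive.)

4

Evaluate at each i in [0,4]:
  i=0: ✓ (rhs at j=0)
  i=1: ✗ (no rhs in [1,2])
  i=2: ✓ (rhs at j=3; lhs holds on [2,2])
  i=3: ✓ (rhs at j=3)
  i=4: ✓ (rhs at j=4)
Positions where it holds: {0, 2, 3, 4} → 4.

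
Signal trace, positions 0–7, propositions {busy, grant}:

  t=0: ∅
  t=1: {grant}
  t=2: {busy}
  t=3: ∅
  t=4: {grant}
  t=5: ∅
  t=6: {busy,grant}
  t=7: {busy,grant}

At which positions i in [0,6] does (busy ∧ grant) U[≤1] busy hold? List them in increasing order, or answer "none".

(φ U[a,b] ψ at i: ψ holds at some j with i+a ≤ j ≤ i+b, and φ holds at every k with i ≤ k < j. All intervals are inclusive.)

Evaluate at each i in [0,6]:
  i=0: ✗ (no rhs in [0,1])
  i=1: ✗ (lhs fails at k=1 before rhs at j=2)
  i=2: ✓ (rhs at j=2)
  i=3: ✗ (no rhs in [3,4])
  i=4: ✗ (no rhs in [4,5])
  i=5: ✗ (lhs fails at k=5 before rhs at j=6)
  i=6: ✓ (rhs at j=6)

2, 6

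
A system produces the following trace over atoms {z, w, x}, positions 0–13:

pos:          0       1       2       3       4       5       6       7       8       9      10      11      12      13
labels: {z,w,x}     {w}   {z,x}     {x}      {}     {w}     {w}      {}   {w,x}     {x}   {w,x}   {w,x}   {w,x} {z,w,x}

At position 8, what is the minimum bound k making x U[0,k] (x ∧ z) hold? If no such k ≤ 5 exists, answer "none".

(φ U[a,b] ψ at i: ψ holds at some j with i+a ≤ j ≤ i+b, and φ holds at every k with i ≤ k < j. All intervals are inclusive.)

5

Need earliest j ≥ 8 with (x ∧ z), and x at every k in [8,j-1].
  j=8: rhs fails.
  j=9: rhs fails.
  j=10: rhs fails.
  j=11: rhs fails.
  j=12: rhs fails.
  j=13: rhs holds; lhs holds on [8,12]. k = 5.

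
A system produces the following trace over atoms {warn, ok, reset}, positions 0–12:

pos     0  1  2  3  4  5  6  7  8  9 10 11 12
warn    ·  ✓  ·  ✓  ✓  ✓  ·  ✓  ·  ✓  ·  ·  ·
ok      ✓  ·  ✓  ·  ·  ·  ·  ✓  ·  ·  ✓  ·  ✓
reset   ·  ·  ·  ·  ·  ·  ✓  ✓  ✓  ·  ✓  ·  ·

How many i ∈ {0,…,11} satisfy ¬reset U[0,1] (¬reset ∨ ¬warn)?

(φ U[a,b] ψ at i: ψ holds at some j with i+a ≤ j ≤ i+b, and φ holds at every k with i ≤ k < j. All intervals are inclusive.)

11

Evaluate at each i in [0,11]:
  i=0: ✓ (rhs at j=0)
  i=1: ✓ (rhs at j=1)
  i=2: ✓ (rhs at j=2)
  i=3: ✓ (rhs at j=3)
  i=4: ✓ (rhs at j=4)
  i=5: ✓ (rhs at j=5)
  i=6: ✓ (rhs at j=6)
  i=7: ✗ (lhs fails at k=7 before rhs at j=8)
  i=8: ✓ (rhs at j=8)
  i=9: ✓ (rhs at j=9)
  i=10: ✓ (rhs at j=10)
  i=11: ✓ (rhs at j=11)
Positions where it holds: {0, 1, 2, 3, 4, 5, 6, 8, 9, 10, 11} → 11.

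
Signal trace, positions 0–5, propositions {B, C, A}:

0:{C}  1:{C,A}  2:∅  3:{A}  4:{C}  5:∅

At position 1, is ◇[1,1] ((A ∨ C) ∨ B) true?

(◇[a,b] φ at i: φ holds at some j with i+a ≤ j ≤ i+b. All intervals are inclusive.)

Check ((A ∨ C) ∨ B) at each j in [2,2]:
  j=2: false
No position in the window satisfies it → formula fails.

False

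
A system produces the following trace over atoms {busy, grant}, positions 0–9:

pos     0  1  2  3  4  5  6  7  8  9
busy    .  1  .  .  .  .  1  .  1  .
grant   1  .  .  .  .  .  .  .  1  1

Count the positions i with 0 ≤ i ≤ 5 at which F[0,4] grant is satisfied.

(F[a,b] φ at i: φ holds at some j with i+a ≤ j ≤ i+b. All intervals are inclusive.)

3

Evaluate at each i in [0,5]:
  i=0: ✓ (witness j=0)
  i=1: ✗ (none in [1,5])
  i=2: ✗ (none in [2,6])
  i=3: ✗ (none in [3,7])
  i=4: ✓ (witness j=8)
  i=5: ✓ (witness j=8)
Positions where it holds: {0, 4, 5} → 3.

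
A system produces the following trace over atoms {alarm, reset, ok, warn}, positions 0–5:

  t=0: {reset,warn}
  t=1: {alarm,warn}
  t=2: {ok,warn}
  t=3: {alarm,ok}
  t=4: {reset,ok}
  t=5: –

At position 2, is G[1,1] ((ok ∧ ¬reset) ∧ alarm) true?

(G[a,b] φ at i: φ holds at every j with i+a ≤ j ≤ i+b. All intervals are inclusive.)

Yes

Check ((ok ∧ ¬reset) ∧ alarm) at every j in [3,3]:
  j=3: true
All positions satisfy it → formula holds.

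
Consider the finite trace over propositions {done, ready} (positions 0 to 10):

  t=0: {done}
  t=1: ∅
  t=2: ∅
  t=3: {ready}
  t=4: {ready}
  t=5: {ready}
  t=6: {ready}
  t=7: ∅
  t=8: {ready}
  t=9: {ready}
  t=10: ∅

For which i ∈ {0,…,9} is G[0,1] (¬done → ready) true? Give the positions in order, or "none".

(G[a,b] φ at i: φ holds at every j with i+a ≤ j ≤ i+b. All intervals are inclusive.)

Evaluate at each i in [0,9]:
  i=0: ✗ (fails at j=1)
  i=1: ✗ (fails at j=1)
  i=2: ✗ (fails at j=2)
  i=3: ✓ (all of [3,4])
  i=4: ✓ (all of [4,5])
  i=5: ✓ (all of [5,6])
  i=6: ✗ (fails at j=7)
  i=7: ✗ (fails at j=7)
  i=8: ✓ (all of [8,9])
  i=9: ✗ (fails at j=10)

3, 4, 5, 8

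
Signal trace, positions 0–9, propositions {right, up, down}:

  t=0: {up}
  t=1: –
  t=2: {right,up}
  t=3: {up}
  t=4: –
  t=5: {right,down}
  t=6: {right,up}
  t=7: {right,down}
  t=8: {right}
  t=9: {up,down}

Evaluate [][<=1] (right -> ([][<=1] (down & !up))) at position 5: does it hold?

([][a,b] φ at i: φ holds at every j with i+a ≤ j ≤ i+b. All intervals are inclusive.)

Does not hold

Check (right -> ([][<=1] (down & !up))) at every j in [5,6]:
  j=5: antecedent true; consequent fails at 6 → ✗
  j=6: antecedent true; consequent fails at 6 → ✗
Fails at j=5 → formula fails.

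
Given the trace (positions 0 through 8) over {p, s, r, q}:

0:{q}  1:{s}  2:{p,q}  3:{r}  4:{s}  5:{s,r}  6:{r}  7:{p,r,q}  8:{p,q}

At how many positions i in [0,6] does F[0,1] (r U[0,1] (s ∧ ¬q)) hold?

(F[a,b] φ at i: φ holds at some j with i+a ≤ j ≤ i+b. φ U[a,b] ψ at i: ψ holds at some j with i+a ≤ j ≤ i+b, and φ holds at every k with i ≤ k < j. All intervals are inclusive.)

6

Evaluate at each i in [0,6]:
  i=0: ✓ (witness j=1)
  i=1: ✓ (witness j=1)
  i=2: ✓ (witness j=3)
  i=3: ✓ (witness j=3)
  i=4: ✓ (witness j=4)
  i=5: ✓ (witness j=5)
  i=6: ✗ (none in [6,7])
Positions where it holds: {0, 1, 2, 3, 4, 5} → 6.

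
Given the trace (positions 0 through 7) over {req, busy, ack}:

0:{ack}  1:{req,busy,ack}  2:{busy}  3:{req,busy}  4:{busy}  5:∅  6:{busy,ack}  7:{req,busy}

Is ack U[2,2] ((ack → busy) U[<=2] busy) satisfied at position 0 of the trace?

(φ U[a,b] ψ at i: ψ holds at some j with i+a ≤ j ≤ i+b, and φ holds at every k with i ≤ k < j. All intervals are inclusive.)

Yes

Need some j in [2,2] with ((ack → busy) U[<=2] busy), and ack at every k in [0,j-1].
  j=2: ((ack → busy) U[<=2] busy) holds; ack holds at every k in [0,1] → satisfied.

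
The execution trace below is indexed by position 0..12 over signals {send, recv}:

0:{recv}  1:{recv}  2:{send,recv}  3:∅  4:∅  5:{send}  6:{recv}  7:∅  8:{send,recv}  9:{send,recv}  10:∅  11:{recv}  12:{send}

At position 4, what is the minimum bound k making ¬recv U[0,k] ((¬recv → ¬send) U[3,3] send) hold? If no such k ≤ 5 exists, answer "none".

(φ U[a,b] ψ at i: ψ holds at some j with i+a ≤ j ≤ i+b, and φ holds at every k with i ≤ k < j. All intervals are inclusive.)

Need earliest j ≥ 4 with ((¬recv → ¬send) U[3,3] send), and ¬recv at every k in [4,j-1].
  j=4: rhs fails.
  j=5: rhs fails.
  j=6: rhs holds; lhs holds on [4,5]. k = 2.

2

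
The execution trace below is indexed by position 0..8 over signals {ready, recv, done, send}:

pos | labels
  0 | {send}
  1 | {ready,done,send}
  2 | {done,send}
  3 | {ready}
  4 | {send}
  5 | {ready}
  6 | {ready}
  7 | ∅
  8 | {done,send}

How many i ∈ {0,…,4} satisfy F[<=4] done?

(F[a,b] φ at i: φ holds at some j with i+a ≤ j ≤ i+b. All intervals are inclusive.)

4

Evaluate at each i in [0,4]:
  i=0: ✓ (witness j=1)
  i=1: ✓ (witness j=1)
  i=2: ✓ (witness j=2)
  i=3: ✗ (none in [3,7])
  i=4: ✓ (witness j=8)
Positions where it holds: {0, 1, 2, 4} → 4.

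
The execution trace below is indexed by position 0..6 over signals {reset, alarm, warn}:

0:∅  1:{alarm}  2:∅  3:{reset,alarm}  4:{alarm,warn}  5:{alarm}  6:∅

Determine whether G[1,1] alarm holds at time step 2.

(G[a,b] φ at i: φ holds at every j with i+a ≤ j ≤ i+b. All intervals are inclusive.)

True

Check alarm at every j in [3,3]:
  j=3: true
All positions satisfy it → formula holds.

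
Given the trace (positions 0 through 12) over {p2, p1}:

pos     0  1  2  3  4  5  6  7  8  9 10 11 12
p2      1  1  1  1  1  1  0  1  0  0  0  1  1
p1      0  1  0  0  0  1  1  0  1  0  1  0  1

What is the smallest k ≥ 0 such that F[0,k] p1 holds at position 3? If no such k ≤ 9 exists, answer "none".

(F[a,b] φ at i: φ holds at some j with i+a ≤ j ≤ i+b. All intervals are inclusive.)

2

Scan j = 3,4,… for p1:
  j=3: fails
  j=4: fails
  j=5: holds
First hit at j=5, so smallest k = 5-3 = 2.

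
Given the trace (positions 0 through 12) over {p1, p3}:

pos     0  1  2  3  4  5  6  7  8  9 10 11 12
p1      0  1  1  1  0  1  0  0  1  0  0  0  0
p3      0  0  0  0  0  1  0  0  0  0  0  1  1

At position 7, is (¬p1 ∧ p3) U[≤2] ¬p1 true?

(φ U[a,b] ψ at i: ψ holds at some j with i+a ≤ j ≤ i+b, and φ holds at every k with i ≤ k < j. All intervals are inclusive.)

Need some j in [7,9] with ¬p1, and (¬p1 ∧ p3) at every k in [7,j-1].
  j=7: ¬p1 holds; no prefix to check → satisfied.

Holds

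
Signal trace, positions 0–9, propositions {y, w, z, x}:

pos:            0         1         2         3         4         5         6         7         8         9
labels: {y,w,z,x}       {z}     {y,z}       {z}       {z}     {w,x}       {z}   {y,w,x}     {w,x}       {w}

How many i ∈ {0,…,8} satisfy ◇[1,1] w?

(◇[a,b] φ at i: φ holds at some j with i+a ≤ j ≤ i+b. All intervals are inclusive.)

4

Evaluate at each i in [0,8]:
  i=0: ✗ (none in [1,1])
  i=1: ✗ (none in [2,2])
  i=2: ✗ (none in [3,3])
  i=3: ✗ (none in [4,4])
  i=4: ✓ (witness j=5)
  i=5: ✗ (none in [6,6])
  i=6: ✓ (witness j=7)
  i=7: ✓ (witness j=8)
  i=8: ✓ (witness j=9)
Positions where it holds: {4, 6, 7, 8} → 4.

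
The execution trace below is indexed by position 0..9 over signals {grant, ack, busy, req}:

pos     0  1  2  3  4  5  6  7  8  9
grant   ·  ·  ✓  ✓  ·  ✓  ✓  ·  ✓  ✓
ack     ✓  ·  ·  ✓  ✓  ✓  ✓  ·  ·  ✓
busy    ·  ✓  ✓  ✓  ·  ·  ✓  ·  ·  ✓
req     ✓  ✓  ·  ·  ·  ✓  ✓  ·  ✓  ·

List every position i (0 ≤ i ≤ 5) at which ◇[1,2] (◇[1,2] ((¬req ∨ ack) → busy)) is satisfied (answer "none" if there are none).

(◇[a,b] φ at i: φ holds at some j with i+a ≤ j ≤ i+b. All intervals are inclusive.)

0, 1, 2, 3, 4, 5

Evaluate at each i in [0,5]:
  i=0: ✓ (witness j=1)
  i=1: ✓ (witness j=2)
  i=2: ✓ (witness j=4)
  i=3: ✓ (witness j=4)
  i=4: ✓ (witness j=5)
  i=5: ✓ (witness j=6)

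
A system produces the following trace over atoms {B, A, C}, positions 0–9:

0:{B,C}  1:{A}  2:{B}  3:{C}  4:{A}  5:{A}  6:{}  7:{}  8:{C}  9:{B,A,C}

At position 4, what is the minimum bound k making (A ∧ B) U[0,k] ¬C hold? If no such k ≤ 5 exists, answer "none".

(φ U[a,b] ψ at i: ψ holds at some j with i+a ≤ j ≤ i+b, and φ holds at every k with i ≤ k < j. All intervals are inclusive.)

Need earliest j ≥ 4 with ¬C, and (A ∧ B) at every k in [4,j-1].
  j=4: rhs holds (empty prefix). k = 0.

0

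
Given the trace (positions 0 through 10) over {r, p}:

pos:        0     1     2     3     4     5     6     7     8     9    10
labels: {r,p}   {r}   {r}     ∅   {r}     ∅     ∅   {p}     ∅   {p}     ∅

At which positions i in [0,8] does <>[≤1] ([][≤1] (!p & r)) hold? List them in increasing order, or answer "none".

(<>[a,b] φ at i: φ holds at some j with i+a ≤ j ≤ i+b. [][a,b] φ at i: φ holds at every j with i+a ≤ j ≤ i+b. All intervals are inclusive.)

Evaluate at each i in [0,8]:
  i=0: ✓ (witness j=1)
  i=1: ✓ (witness j=1)
  i=2: ✗ (none in [2,3])
  i=3: ✗ (none in [3,4])
  i=4: ✗ (none in [4,5])
  i=5: ✗ (none in [5,6])
  i=6: ✗ (none in [6,7])
  i=7: ✗ (none in [7,8])
  i=8: ✗ (none in [8,9])

0, 1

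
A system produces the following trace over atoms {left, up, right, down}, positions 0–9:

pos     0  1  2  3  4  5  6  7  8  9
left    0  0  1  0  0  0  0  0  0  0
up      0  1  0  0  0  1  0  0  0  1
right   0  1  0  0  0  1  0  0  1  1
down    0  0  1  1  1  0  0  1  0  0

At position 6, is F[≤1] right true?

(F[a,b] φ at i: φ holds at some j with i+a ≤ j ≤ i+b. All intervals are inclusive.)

False

Check right at each j in [6,7]:
  j=6: false
  j=7: false
No position in the window satisfies it → formula fails.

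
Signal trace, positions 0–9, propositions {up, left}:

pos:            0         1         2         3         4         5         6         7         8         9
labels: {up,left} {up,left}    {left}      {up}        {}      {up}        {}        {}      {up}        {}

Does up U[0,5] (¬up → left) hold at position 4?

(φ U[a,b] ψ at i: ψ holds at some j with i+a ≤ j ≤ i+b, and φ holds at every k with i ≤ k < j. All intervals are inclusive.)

Does not hold

Need some j in [4,9] with (¬up → left), and up at every k in [4,j-1].
  j=4: (¬up → left) false.
  j=5: (¬up → left) holds, but up fails at k=4 → not this j.
  j=6: (¬up → left) false.
  j=7: (¬up → left) false.
  j=8: (¬up → left) holds, but up fails at k=4 → not this j.
  j=9: (¬up → left) false.
No j in the window works → until fails.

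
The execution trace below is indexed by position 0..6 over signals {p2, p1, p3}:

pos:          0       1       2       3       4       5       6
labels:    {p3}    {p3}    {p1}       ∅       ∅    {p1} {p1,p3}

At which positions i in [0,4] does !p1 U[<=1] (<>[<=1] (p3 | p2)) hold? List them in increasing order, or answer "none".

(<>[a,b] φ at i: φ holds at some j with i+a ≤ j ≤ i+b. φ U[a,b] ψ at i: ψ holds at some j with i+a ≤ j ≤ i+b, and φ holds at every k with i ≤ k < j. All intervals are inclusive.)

0, 1, 4

Evaluate at each i in [0,4]:
  i=0: ✓ (rhs at j=0)
  i=1: ✓ (rhs at j=1)
  i=2: ✗ (no rhs in [2,3])
  i=3: ✗ (no rhs in [3,4])
  i=4: ✓ (rhs at j=5; lhs holds on [4,4])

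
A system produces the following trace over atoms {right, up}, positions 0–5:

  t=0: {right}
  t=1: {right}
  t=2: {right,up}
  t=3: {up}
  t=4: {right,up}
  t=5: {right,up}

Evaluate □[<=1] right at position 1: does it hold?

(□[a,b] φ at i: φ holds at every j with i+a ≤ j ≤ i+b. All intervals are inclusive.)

Check right at every j in [1,2]:
  j=1: true
  j=2: true
All positions satisfy it → formula holds.

True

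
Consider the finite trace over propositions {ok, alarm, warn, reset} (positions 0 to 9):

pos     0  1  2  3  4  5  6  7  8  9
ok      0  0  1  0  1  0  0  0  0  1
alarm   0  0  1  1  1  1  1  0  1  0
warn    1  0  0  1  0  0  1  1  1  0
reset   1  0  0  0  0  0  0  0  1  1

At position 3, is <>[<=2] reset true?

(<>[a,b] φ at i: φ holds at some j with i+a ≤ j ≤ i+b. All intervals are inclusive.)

No

Check reset at each j in [3,5]:
  j=3: false
  j=4: false
  j=5: false
No position in the window satisfies it → formula fails.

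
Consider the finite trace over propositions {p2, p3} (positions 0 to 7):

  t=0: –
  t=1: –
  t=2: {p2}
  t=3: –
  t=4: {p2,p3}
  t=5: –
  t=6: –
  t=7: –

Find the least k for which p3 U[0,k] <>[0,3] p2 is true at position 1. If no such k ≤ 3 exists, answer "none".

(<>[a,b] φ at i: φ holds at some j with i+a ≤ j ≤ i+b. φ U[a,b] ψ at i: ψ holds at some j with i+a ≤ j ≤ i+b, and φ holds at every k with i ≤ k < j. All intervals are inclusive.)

0

Need earliest j ≥ 1 with <>[0,3] p2, and p3 at every k in [1,j-1].
  j=1: rhs holds (empty prefix). k = 0.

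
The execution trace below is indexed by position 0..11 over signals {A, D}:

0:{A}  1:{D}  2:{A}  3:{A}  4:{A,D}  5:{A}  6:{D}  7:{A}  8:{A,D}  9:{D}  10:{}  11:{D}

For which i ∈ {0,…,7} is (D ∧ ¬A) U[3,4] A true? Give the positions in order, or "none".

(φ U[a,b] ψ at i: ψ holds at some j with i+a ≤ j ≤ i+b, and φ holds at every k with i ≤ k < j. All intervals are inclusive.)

none

Evaluate at each i in [0,7]:
  i=0: ✗ (lhs fails at k=0 before rhs at j=3)
  i=1: ✗ (lhs fails at k=2 before rhs at j=4)
  i=2: ✗ (lhs fails at k=2 before rhs at j=5)
  i=3: ✗ (lhs fails at k=3 before rhs at j=7)
  i=4: ✗ (lhs fails at k=4 before rhs at j=7)
  i=5: ✗ (lhs fails at k=5 before rhs at j=8)
  i=6: ✗ (no rhs in [9,10])
  i=7: ✗ (no rhs in [10,11])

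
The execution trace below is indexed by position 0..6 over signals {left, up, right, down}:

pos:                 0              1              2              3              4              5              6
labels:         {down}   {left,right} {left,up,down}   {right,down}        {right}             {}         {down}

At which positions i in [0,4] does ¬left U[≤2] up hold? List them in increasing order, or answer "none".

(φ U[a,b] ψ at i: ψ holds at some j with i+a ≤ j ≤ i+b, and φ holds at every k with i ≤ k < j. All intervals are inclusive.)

2

Evaluate at each i in [0,4]:
  i=0: ✗ (lhs fails at k=1 before rhs at j=2)
  i=1: ✗ (lhs fails at k=1 before rhs at j=2)
  i=2: ✓ (rhs at j=2)
  i=3: ✗ (no rhs in [3,5])
  i=4: ✗ (no rhs in [4,6])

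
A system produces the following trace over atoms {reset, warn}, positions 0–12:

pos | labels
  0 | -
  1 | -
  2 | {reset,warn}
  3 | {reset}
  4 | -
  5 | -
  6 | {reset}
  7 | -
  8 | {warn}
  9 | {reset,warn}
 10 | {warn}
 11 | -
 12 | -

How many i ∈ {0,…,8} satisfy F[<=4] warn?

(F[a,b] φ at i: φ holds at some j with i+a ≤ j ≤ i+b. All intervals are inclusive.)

Evaluate at each i in [0,8]:
  i=0: ✓ (witness j=2)
  i=1: ✓ (witness j=2)
  i=2: ✓ (witness j=2)
  i=3: ✗ (none in [3,7])
  i=4: ✓ (witness j=8)
  i=5: ✓ (witness j=8)
  i=6: ✓ (witness j=8)
  i=7: ✓ (witness j=8)
  i=8: ✓ (witness j=8)
Positions where it holds: {0, 1, 2, 4, 5, 6, 7, 8} → 8.

8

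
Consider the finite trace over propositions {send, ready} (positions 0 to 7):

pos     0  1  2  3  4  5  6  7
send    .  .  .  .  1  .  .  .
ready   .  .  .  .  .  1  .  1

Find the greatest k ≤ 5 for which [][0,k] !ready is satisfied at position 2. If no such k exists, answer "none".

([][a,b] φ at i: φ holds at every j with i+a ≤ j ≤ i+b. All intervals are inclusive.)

!ready must hold from j=2 onward; find where it first fails.
  j=2: holds
  j=3: holds
  j=4: holds
  j=5: fails
Holds on [2,4], so largest k = 2.

2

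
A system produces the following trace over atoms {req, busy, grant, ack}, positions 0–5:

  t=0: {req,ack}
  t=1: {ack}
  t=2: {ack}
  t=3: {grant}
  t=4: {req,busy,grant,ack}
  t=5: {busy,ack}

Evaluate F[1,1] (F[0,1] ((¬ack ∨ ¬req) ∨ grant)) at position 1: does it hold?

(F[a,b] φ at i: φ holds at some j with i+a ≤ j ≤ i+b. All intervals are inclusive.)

Check F[0,1] ((¬ack ∨ ¬req) ∨ grant) at each j in [2,2]:
  j=2: holds (witness at 2)
Found at j=2 → formula holds.

Holds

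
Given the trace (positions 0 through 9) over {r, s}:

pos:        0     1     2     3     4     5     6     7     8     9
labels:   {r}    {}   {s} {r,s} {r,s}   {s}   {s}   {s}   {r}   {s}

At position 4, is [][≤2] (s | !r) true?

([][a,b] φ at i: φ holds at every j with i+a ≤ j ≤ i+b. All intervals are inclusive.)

Holds

Check (s | !r) at every j in [4,6]:
  j=4: true
  j=5: true
  j=6: true
All positions satisfy it → formula holds.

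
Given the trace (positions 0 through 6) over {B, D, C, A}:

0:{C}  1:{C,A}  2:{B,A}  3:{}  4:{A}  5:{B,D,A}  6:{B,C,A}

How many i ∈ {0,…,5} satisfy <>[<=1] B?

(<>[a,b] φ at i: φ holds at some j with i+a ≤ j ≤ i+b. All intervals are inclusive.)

4

Evaluate at each i in [0,5]:
  i=0: ✗ (none in [0,1])
  i=1: ✓ (witness j=2)
  i=2: ✓ (witness j=2)
  i=3: ✗ (none in [3,4])
  i=4: ✓ (witness j=5)
  i=5: ✓ (witness j=5)
Positions where it holds: {1, 2, 4, 5} → 4.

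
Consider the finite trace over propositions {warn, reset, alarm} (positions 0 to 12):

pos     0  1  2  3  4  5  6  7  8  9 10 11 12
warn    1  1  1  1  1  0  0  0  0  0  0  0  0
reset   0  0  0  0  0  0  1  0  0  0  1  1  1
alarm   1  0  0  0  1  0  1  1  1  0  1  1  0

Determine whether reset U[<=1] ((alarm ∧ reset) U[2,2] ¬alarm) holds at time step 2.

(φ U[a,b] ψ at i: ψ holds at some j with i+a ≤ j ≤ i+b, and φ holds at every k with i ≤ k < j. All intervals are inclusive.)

No

Need some j in [2,3] with ((alarm ∧ reset) U[2,2] ¬alarm), and reset at every k in [2,j-1].
  j=2: ((alarm ∧ reset) U[2,2] ¬alarm) — fails.
  j=3: ((alarm ∧ reset) U[2,2] ¬alarm) — fails.
No j in the window works → until fails.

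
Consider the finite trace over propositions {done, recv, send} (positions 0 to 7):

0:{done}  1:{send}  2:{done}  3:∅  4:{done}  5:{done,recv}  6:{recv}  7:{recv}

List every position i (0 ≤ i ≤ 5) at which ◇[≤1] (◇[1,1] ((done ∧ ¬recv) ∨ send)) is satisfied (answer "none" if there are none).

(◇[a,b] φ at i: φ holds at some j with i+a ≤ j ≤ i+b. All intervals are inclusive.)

Evaluate at each i in [0,5]:
  i=0: ✓ (witness j=0)
  i=1: ✓ (witness j=1)
  i=2: ✓ (witness j=3)
  i=3: ✓ (witness j=3)
  i=4: ✗ (none in [4,5])
  i=5: ✗ (none in [5,6])

0, 1, 2, 3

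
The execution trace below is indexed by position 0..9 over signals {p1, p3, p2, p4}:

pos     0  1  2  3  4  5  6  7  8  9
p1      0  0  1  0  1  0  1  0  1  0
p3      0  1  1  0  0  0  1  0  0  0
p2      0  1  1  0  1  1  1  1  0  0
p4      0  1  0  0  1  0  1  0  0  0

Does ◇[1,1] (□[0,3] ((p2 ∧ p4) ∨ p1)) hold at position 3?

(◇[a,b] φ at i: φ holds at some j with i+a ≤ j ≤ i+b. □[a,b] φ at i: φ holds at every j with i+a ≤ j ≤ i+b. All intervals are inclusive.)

Check □[0,3] ((p2 ∧ p4) ∨ p1) at each j in [4,4]:
  j=4: fails at 5
No position in the window satisfies it → formula fails.

False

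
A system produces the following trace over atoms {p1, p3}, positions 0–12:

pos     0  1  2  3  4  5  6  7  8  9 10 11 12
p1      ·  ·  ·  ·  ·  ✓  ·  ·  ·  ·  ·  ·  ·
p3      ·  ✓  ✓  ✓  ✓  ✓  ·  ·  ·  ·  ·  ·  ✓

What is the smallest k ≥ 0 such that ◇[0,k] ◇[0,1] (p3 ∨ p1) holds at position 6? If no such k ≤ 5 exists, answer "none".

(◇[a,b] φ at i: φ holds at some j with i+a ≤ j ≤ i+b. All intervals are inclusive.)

Scan j = 6,7,… for ◇[0,1] (p3 ∨ p1):
  j=6: fails
  j=7: fails
  j=8: fails
  j=9: fails
  j=10: fails
  j=11: holds
First hit at j=11, so smallest k = 11-6 = 5.

5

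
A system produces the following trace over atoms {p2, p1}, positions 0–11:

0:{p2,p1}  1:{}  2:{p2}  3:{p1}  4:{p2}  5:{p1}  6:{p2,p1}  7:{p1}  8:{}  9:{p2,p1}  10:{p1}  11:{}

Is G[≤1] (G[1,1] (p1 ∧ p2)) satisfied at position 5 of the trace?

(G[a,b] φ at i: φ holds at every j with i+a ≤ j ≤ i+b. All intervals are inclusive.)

No

Check G[1,1] (p1 ∧ p2) at every j in [5,6]:
  j=5: holds on [6,6]
  j=6: fails at 7
Fails at j=6 → formula fails.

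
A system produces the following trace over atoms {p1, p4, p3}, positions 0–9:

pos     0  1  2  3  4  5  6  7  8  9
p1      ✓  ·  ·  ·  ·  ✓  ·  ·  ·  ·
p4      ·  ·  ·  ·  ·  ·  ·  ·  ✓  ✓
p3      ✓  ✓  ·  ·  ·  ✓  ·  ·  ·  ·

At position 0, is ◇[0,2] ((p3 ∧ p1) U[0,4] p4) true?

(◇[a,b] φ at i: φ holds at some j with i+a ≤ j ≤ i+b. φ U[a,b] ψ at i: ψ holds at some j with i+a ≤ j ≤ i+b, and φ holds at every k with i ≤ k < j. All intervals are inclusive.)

Check ((p3 ∧ p1) U[0,4] p4) at each j in [0,2]:
  j=0: fails
  j=1: fails
  j=2: fails
No position in the window satisfies it → formula fails.

No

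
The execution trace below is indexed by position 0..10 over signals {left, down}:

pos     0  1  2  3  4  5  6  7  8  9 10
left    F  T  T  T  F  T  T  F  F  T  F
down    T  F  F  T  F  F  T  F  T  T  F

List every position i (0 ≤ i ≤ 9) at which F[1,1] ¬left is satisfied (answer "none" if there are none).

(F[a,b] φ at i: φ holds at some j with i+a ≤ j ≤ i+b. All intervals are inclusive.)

Evaluate at each i in [0,9]:
  i=0: ✗ (none in [1,1])
  i=1: ✗ (none in [2,2])
  i=2: ✗ (none in [3,3])
  i=3: ✓ (witness j=4)
  i=4: ✗ (none in [5,5])
  i=5: ✗ (none in [6,6])
  i=6: ✓ (witness j=7)
  i=7: ✓ (witness j=8)
  i=8: ✗ (none in [9,9])
  i=9: ✓ (witness j=10)

3, 6, 7, 9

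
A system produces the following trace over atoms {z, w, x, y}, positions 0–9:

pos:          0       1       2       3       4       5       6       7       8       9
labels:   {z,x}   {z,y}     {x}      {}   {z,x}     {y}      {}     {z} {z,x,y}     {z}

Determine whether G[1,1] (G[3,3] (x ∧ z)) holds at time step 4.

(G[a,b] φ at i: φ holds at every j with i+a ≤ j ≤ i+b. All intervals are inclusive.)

Check G[3,3] (x ∧ z) at every j in [5,5]:
  j=5: holds on [8,8]
All positions satisfy it → formula holds.

Holds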